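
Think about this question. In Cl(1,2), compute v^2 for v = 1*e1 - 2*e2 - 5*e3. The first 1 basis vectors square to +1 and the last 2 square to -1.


v^2 = sum of c_i^2 * e_i^2
Positive signature terms (e_i^2 = +1): 1^2 = 1
Negative signature terms (e_j^2 = -1): (-2)^2 + (-5)^2 = 29
v^2 = 1 - 29 = -28


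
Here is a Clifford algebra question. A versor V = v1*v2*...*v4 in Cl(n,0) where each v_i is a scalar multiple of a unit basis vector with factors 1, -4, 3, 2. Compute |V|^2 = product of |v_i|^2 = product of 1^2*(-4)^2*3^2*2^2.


Each vector v_i has |v_i|^2 = s_i^2
Squared scales: 1^2 = 1, (-4)^2 = 16, 3^2 = 9, 2^2 = 4
|V|^2 = 1 * 16 * 9 * 4
= 576


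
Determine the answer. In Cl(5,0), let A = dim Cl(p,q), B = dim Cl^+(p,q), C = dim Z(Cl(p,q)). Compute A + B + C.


n = 5 + 0 = 5
Total dim = 2^5 = 32
Even subalgebra dim = 2^4 = 16
n is odd, so center dim = 2
Sum = 32 + 16 + 2 = 50


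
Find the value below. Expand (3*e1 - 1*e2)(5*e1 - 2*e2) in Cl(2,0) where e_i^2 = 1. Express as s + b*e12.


Expand: (3*e1 - 1*e2)(5*e1 - 2*e2)
= 3*5*e1e1 + 3*(-2)*e1e2 + (-1)*5*e2e1 + (-1)*(-2)*e2e2
Using e1^2 = e2^2 = 1, e2e1 = -e1e2:
Scalar part s = 3*5 + (-1)*(-2) = 15 + 2 = 17
Bivector part b = 3*(-2) - (-1)*5 = -6 - (-5) = -1
uv = 17 - 1*e12


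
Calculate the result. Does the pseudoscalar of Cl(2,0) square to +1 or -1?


The pseudoscalar I = e1...e_n (product of all n generators) of Cl(p,q) satisfies I^2 = (-1)^(q + n(n-1)/2).
p = 2, q = 0, n = p + q = 2
n(n-1)/2 = 2 * 1 / 2 = 1
Exponent = q + n(n-1)/2 = 0 + 1 = 1
I^2 = (-1)^1 = -1


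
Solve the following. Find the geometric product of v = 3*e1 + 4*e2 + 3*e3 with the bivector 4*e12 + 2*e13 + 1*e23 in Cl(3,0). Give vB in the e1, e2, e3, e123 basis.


vB has grade-1 (vector) and grade-3 (trivector) parts: vB = (v _| B) + (v ^ B).
Vector part <vB>_1:
  e1: -v2*b12 - v3*b13 = -(4)*(4) - (3)*(2) = -22
  e2: v1*b12 - v3*b23 = (3)*(4) - (3)*(1) = 9
  e3: v1*b13 + v2*b23 = (3)*(2) + (4)*(1) = 10
Trivector part <vB>_3:
  e123: v1*b23 - v2*b13 + v3*b12 = (3)*(1) - (4)*(2) + (3)*(4) = 7
vB = -22*e1 + 9*e2 + 10*e3 + 7*e123


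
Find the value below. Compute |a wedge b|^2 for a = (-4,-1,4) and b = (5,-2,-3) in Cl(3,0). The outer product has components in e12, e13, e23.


a wedge b = (a1*b2 - a2*b1)*e12 + (a1*b3 - a3*b1)*e13 + (a2*b3 - a3*b2)*e23
e12 coeff: (-4)*(-2) - (-1)*5 = 8 - (-5) = 13
e13 coeff: (-4)*(-3) - 4*5 = 12 - 20 = -8
e23 coeff: (-1)*(-3) - 4*(-2) = 3 - (-8) = 11
|a wedge b|^2 = 13^2 + (-8)^2 + 11^2
= 169 + 64 + 121
= 354


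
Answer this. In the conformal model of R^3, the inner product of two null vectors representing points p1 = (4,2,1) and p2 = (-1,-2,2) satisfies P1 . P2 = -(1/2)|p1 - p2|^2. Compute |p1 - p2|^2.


p1 - p2 = (5, 4, -1)
|p1 - p2|^2 = 5^2 + 4^2 + (-1)^2
= 25 + 16 + 1
= 42


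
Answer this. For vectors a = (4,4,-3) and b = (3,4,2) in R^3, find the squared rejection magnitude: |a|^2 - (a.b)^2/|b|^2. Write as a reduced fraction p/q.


|a|^2 = 4^2 + 4^2 + (-3)^2 = 41
|b|^2 = 3^2 + 4^2 + 2^2 = 29
a . b = 4*3 + 4*4 + (-3)*2 = 22
(a.b)^2 = 22^2 = 484
|rej|^2 = 41 - 484/29
= (1189 - 484)/29
= 705/29
In lowest terms: 705/29


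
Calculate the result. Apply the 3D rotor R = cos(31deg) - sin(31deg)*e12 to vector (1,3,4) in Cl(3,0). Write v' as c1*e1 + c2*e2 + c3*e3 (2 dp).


Rotor R = cos(31deg) - sin(31deg)*e12
Rotation angle theta = 2 * 31 = 62 degrees in the e12 plane (e1 -> e2).
The component perpendicular to the plane (e3) is invariant: v'_3 = v3 = 4.00
cos(62deg) = 0.4695, sin(62deg) = 0.8829
v'_1 = v1*cos(theta) - v2*sin(theta) = 1*0.4695 - 3*0.8829 = -2.18
v'_2 = v1*sin(theta) + v2*cos(theta) = 1*0.8829 + 3*0.4695 = 2.29
v' = -2.18*e1 + 2.29*e2 + 4.00*e3


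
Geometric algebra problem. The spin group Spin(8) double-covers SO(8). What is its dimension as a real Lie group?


Spin(n) double-covers SO(n); both have Lie algebra so(n) of dimension n(n-1)/2.
n = 8
n(n-1) = 8 * 7 = 56
dim Spin(8) = 56/2 = 28


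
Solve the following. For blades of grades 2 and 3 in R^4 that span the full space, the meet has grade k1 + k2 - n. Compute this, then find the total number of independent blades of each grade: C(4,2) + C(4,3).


Meet grade = grade(A) + grade(B) - n
= 2 + 3 - 4 = 1
C(4,2) = 6
C(4,3) = 4
dim_A + dim_B = 6 + 4 = 10


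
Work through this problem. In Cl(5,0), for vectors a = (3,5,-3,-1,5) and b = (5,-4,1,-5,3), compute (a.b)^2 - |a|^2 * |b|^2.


a . b = 3*5 + 5*(-4) + (-3)*1 + (-1)*(-5) + 5*3
= 15 + (-20) + (-3) + 5 + 15 = 12
|a|^2 = 3^2 + 5^2 + (-3)^2 + (-1)^2 + 5^2 = 69
|b|^2 = 5^2 + (-4)^2 + 1^2 + (-5)^2 + 3^2 = 76
(a.b)^2 = 12^2 = 144
|a|^2 * |b|^2 = 69 * 76 = 5244
Result = 144 - 5244 = -5100


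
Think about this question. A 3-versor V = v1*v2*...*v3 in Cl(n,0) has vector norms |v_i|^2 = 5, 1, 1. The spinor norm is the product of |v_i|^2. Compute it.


Spinor norm N(V) = |v1|^2 * |v2|^2 * ... * |v3|^2
= 5 * 1 * 1
Running product: 5, 5, 5
N(V) = 5


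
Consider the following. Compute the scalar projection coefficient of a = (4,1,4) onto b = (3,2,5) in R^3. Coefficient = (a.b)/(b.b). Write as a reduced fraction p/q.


Projection coefficient = (a . b) / (b . b)
a . b = 4*3 + 1*2 + 4*5
= 12 + 2 + 20 = 34
b . b = 3^2 + 2^2 + 5^2
= 9 + 4 + 25 = 38
Coefficient = 34/38
In lowest terms: 17/19


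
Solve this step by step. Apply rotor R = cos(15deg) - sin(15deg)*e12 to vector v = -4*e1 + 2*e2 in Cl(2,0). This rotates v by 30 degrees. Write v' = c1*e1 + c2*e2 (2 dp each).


Rotor R = cos(15deg) - sin(15deg)*e12
Rotation angle theta = 2 * 15 = 30 degrees
v' = R*v*~R rotates v by theta.
cos(30deg) = 0.8660, sin(30deg) = 0.5000
v'_1 = -4*cos(30deg) - 2*sin(30deg)
= -4*0.8660 - 2*0.5000
= -4.46
v'_2 = -4*sin(30deg) + 2*cos(30deg)
= -4*0.5000 + 2*0.8660
= -0.27
v' = -4.46*e1 - 0.27*e2


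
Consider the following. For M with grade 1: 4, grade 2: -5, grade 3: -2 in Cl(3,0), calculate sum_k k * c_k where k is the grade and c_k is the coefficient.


Grade-weighted sum = sum of grade_k * coefficient_k
1*4 = 4
2*(-5) = -10
3*(-2) = -6
Total = 4 + (-10) + (-6) = -12


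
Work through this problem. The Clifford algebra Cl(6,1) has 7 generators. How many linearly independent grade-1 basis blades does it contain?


Number of grade-k basis blades in Cl(p,q) with n = p + q is C(n, k).
n = 6 + 1 = 7
C(7, 1) = 7! / (1! * 6!)
= 5040 / (1 * 720)
= 7


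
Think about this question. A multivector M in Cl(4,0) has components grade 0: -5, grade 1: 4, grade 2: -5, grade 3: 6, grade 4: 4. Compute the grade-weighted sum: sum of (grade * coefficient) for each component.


Grade-weighted sum = sum of grade_k * coefficient_k
0*(-5) = 0
1*4 = 4
2*(-5) = -10
3*6 = 18
4*4 = 16
Total = 0 + 4 + (-10) + 18 + 16 = 28


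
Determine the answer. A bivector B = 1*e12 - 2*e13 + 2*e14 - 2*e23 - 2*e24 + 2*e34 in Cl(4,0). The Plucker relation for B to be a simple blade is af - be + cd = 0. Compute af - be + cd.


Plucker relation: af - be + cd
a*f = 1*2 = 2
b*e = (-2)*(-2) = 4
c*d = 2*(-2) = -4
af - be + cd = 2 - 4 + (-4)
= -6


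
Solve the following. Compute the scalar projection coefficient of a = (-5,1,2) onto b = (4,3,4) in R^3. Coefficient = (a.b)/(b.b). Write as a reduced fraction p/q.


Projection coefficient = (a . b) / (b . b)
a . b = (-5)*4 + 1*3 + 2*4
= -20 + 3 + 8 = -9
b . b = 4^2 + 3^2 + 4^2
= 16 + 9 + 16 = 41
Coefficient = -9/41
In lowest terms: -9/41


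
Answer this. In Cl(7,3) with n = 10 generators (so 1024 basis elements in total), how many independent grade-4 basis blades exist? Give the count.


Number of grade-k basis blades in Cl(p,q) with n = p + q is C(n, k).
n = 7 + 3 = 10
C(10, 4) = 10! / (4! * 6!)
= 3628800 / (24 * 720)
= 210


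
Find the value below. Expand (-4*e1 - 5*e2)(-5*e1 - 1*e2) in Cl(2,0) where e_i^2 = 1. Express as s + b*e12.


Expand: (-4*e1 - 5*e2)(-5*e1 - 1*e2)
= (-4)*(-5)*e1e1 + (-4)*(-1)*e1e2 + (-5)*(-5)*e2e1 + (-5)*(-1)*e2e2
Using e1^2 = e2^2 = 1, e2e1 = -e1e2:
Scalar part s = (-4)*(-5) + (-5)*(-1) = 20 + 5 = 25
Bivector part b = (-4)*(-1) - (-5)*(-5) = 4 - 25 = -21
uv = 25 - 21*e12


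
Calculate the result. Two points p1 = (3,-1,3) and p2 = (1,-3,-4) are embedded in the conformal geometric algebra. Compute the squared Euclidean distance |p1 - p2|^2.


p1 - p2 = (2, 2, 7)
|p1 - p2|^2 = 2^2 + 2^2 + 7^2
= 4 + 4 + 49
= 57


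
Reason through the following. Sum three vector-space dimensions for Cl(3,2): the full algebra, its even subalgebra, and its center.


n = 3 + 2 = 5
Total dim = 2^5 = 32
Even subalgebra dim = 2^4 = 16
n is odd, so center dim = 2
Sum = 32 + 16 + 2 = 50


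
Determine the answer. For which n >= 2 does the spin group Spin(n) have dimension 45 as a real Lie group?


dim Spin(n) = dim so(n) = n(n-1)/2.
Solve n(n-1)/2 = 45, i.e. n^2 - n - 90 = 0.
Discriminant = 1 + 8*45 = 361
n = (1 + sqrt(361))/2 = (1 + 19)/2 = 10


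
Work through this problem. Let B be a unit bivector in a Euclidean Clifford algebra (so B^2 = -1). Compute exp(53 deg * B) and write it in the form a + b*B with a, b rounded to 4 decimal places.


For a unit bivector B with B^2 = -1, the exponential series gives
e^(theta*B) = cos(theta) + sin(theta)*B (the GA analogue of Euler's formula).
theta = 53 degrees = 0.925025 rad
cos(53 deg) = 0.6018
sin(53 deg) = 0.7986
exp(theta*B) = 0.6018 + 0.7986*B


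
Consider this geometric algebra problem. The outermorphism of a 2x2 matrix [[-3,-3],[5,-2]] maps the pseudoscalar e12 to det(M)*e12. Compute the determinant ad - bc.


The outermorphism of a linear map f sends e1^e2 to f(e1)^f(e2).
f(e1) = -3*e1 + 5*e2
f(e2) = -3*e1 - 2*e2
f(e1) ^ f(e2) = (-3*e1 + 5*e2) ^ (-3*e1 - 2*e2)
= (-3)*(-2)*e12 + 5*(-3)*e21
= (6 - (-15))*e12
= 21*e12
Coefficient = 21


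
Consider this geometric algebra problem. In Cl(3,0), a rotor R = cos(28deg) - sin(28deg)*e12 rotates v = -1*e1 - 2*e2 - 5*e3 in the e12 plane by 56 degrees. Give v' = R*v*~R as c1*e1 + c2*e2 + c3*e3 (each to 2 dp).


Rotor R = cos(28deg) - sin(28deg)*e12
Rotation angle theta = 2 * 28 = 56 degrees in the e12 plane (e1 -> e2).
The component perpendicular to the plane (e3) is invariant: v'_3 = v3 = -5.00
cos(56deg) = 0.5592, sin(56deg) = 0.8290
v'_1 = v1*cos(theta) - v2*sin(theta) = -1*0.5592 - (-2)*0.8290 = 1.10
v'_2 = v1*sin(theta) + v2*cos(theta) = -1*0.8290 + (-2)*0.5592 = -1.95
v' = 1.10*e1 - 1.95*e2 - 5.00*e3


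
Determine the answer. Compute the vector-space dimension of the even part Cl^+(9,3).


Even subalgebra dimension = 2^(n-1)
n = 9 + 3 = 12
2^(12 - 1) = 2^11 = 2048
Verification: sum of C(12,k) for even k = 1 + 66 + 495 + 924 + 495 + 66 + 1 = 2048
Result = 2048


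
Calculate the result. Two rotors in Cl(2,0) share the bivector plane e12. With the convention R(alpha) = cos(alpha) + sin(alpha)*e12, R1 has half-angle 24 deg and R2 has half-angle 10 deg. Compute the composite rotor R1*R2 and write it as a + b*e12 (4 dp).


Same-plane rotors commute and their half-angles add:
R1*R2 = cos(a1 + a2) + sin(a1 + a2)*e12.
a1 + a2 = 24 + 10 = 34 deg
cos(34 deg) = 0.8290
sin(34 deg) = 0.5592
R1*R2 = 0.8290 + 0.5592*e12


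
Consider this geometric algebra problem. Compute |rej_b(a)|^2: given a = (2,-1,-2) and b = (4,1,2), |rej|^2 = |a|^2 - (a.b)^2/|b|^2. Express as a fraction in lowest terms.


|a|^2 = 2^2 + (-1)^2 + (-2)^2 = 9
|b|^2 = 4^2 + 1^2 + 2^2 = 21
a . b = 2*4 + (-1)*1 + (-2)*2 = 3
(a.b)^2 = 3^2 = 9
|rej|^2 = 9 - 9/21
= (189 - 9)/21
= 180/21
In lowest terms: 60/7


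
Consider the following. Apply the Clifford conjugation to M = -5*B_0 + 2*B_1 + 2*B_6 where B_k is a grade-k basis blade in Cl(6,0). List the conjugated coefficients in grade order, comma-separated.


Clifford conjugate sign for grade k: (-1)^(k(k+1)/2)
Grade 0: (-1)^(0*1/2) = (-1)^0 = 1, coeff -5 -> -5
Grade 1: (-1)^(1*2/2) = (-1)^1 = -1, coeff 2 -> -2
Grade 6: (-1)^(6*7/2) = (-1)^21 = -1, coeff 2 -> -2
Conjugated coefficients: -5, -2, -2


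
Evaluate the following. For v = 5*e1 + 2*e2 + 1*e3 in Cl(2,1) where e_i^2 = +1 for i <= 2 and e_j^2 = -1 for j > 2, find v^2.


v^2 = sum of c_i^2 * e_i^2
Positive signature terms (e_i^2 = +1): 5^2 + 2^2 = 29
Negative signature terms (e_j^2 = -1): 1^2 = 1
v^2 = 29 - 1 = 28


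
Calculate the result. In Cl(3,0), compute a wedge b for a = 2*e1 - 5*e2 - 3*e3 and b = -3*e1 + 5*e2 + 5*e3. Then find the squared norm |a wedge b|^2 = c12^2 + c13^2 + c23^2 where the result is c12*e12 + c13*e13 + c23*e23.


a wedge b = (a1*b2 - a2*b1)*e12 + (a1*b3 - a3*b1)*e13 + (a2*b3 - a3*b2)*e23
e12 coeff: 2*5 - (-5)*(-3) = 10 - 15 = -5
e13 coeff: 2*5 - (-3)*(-3) = 10 - 9 = 1
e23 coeff: (-5)*5 - (-3)*5 = -25 - (-15) = -10
|a wedge b|^2 = (-5)^2 + 1^2 + (-10)^2
= 25 + 1 + 100
= 126


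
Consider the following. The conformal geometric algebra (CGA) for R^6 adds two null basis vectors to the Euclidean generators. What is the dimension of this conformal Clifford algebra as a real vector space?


The conformal model of R^6 uses Cl(7,1): the 6 Euclidean generators plus two extra orthogonal generators e+ (e+^2 = +1) and e- (e-^2 = -1), from which the null vectors e0, einf are built.
Number of generators m = 6 + 2 = 8.
dim Cl(p,q) = 2^m = 2^8 = 256


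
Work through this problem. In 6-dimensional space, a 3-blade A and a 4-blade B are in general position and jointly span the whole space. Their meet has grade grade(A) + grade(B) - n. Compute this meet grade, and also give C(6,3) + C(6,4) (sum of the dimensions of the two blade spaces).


Meet grade = grade(A) + grade(B) - n
= 3 + 4 - 6 = 1
C(6,3) = 20
C(6,4) = 15
dim_A + dim_B = 20 + 15 = 35


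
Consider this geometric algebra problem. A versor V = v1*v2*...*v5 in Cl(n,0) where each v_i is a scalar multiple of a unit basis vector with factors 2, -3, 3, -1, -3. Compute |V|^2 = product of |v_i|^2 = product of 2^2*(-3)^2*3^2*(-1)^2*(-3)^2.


Each vector v_i has |v_i|^2 = s_i^2
Squared scales: 2^2 = 4, (-3)^2 = 9, 3^2 = 9, (-1)^2 = 1, (-3)^2 = 9
|V|^2 = 4 * 9 * 9 * 1 * 9
= 2916


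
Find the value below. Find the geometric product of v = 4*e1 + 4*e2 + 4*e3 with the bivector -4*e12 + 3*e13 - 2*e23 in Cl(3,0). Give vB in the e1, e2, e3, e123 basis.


vB has grade-1 (vector) and grade-3 (trivector) parts: vB = (v _| B) + (v ^ B).
Vector part <vB>_1:
  e1: -v2*b12 - v3*b13 = -(4)*(-4) - (4)*(3) = 4
  e2: v1*b12 - v3*b23 = (4)*(-4) - (4)*(-2) = -8
  e3: v1*b13 + v2*b23 = (4)*(3) + (4)*(-2) = 4
Trivector part <vB>_3:
  e123: v1*b23 - v2*b13 + v3*b12 = (4)*(-2) - (4)*(3) + (4)*(-4) = -36
vB = 4*e1 - 8*e2 + 4*e3 - 36*e123


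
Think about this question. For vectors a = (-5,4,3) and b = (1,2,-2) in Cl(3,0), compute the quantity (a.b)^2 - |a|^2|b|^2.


a . b = (-5)*1 + 4*2 + 3*(-2)
= -5 + 8 + (-6) = -3
|a|^2 = (-5)^2 + 4^2 + 3^2 = 50
|b|^2 = 1^2 + 2^2 + (-2)^2 = 9
(a.b)^2 = (-3)^2 = 9
|a|^2 * |b|^2 = 50 * 9 = 450
Result = 9 - 450 = -441


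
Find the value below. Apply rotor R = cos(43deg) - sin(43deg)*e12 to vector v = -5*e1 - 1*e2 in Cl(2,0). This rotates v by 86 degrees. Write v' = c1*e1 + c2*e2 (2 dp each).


Rotor R = cos(43deg) - sin(43deg)*e12
Rotation angle theta = 2 * 43 = 86 degrees
v' = R*v*~R rotates v by theta.
cos(86deg) = 0.0698, sin(86deg) = 0.9976
v'_1 = -5*cos(86deg) - (-1)*sin(86deg)
= -5*0.0698 - (-1)*0.9976
= 0.65
v'_2 = -5*sin(86deg) + (-1)*cos(86deg)
= -5*0.9976 + (-1)*0.0698
= -5.06
v' = 0.65*e1 - 5.06*e2


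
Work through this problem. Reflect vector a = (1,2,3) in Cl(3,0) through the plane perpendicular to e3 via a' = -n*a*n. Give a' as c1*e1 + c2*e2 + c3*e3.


Reflection formula: a' = -n*a*n, with n = e3 (unit vector, n^2 = 1).
For reflection through hyperplane perp to e3:
The component along e3 flips sign, others stay.
a = (1, 2, 3)
a' = (1, 2, -3)
a' = 1*e1 + 2*e2 - 3*e3


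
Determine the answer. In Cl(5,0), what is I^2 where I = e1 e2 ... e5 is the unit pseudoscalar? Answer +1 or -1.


The pseudoscalar I = e1...e_n (product of all n generators) of Cl(p,q) satisfies I^2 = (-1)^(q + n(n-1)/2).
p = 5, q = 0, n = p + q = 5
n(n-1)/2 = 5 * 4 / 2 = 10
Exponent = q + n(n-1)/2 = 0 + 10 = 10
I^2 = (-1)^10 = +1


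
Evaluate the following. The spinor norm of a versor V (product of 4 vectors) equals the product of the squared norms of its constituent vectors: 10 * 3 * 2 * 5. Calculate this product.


Spinor norm N(V) = |v1|^2 * |v2|^2 * ... * |v4|^2
= 10 * 3 * 2 * 5
Running product: 10, 30, 60, 300
N(V) = 300


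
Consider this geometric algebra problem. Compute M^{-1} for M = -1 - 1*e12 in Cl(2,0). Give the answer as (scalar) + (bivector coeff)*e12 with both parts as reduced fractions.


M = -1 - 1*e12, where e12^2 = -1.
Since M commutes with its reverse ~M = a - b*e12, M * ~M = a^2 - b^2*e12^2 = a^2 + b^2.
So M^{-1} = ~M / (a^2 + b^2) = (a - b*e12)/(a^2 + b^2).
a^2 + b^2 = 1 + 1 = 2
Scalar part = -1/2 = -1/2
Bivector coeff = 1/2 = 1/2
M^{-1} = -1/2 + 1/2*e12


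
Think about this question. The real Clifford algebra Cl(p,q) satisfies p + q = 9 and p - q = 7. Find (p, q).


We need p + q = 9 and p - q = 7.
Adding: 2p = 9 + 7 = 16, so p = 8.
Then q = 9 - 8 = 1.
(p, q) = (8, 1)


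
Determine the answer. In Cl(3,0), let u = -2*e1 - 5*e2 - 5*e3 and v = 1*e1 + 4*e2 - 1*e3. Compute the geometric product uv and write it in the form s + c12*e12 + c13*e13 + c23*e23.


In Cl(3,0): e_i^2 = 1, e_ie_j = -e_je_i for i != j.
Scalar part = u . v = (-2)*1 + (-5)*4 + (-5)*(-1)
= -2 + (-20) + 5 = -17
e12 coeff = (-2)*4 - (-5)*1 = -8 - (-5) = -3
e13 coeff = (-2)*(-1) - (-5)*1 = 2 - (-5) = 7
e23 coeff = (-5)*(-1) - (-5)*4 = 5 - (-20) = 25
uv = -17 - 3*e12 + 7*e13 + 25*e23


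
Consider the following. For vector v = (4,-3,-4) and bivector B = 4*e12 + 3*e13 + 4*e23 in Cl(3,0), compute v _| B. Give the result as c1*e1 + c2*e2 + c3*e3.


Left contraction v _| B = <vB>_1 (grade-1 part of the geometric product vB).
Using e1_|e12 = e2, e2_|e12 = -e1, e1_|e13 = e3, e3_|e13 = -e1, e2_|e23 = e3, e3_|e23 = -e2:
e1 coeff: -v2*b12 - v3*b13 = -(-3)*(4) - (-4)*(3) = 24
e2 coeff: v1*b12 - v3*b23 = (4)*(4) - (-4)*(4) = 32
e3 coeff: v1*b13 + v2*b23 = (4)*(3) + (-3)*(4) = 0
v _| B = 24*e1 + 32*e2 + 0*e3


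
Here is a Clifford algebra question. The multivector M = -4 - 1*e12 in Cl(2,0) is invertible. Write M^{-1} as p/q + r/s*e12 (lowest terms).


M = -4 - 1*e12, where e12^2 = -1.
Since M commutes with its reverse ~M = a - b*e12, M * ~M = a^2 - b^2*e12^2 = a^2 + b^2.
So M^{-1} = ~M / (a^2 + b^2) = (a - b*e12)/(a^2 + b^2).
a^2 + b^2 = 16 + 1 = 17
Scalar part = -4/17 = -4/17
Bivector coeff = 1/17 = 1/17
M^{-1} = -4/17 + 1/17*e12


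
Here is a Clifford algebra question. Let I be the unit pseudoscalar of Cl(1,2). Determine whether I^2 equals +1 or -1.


The pseudoscalar I = e1...e_n (product of all n generators) of Cl(p,q) satisfies I^2 = (-1)^(q + n(n-1)/2).
p = 1, q = 2, n = p + q = 3
n(n-1)/2 = 3 * 2 / 2 = 3
Exponent = q + n(n-1)/2 = 2 + 3 = 5
I^2 = (-1)^5 = -1


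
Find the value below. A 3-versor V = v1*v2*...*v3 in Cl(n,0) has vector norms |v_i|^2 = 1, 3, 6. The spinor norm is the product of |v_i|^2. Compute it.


Spinor norm N(V) = |v1|^2 * |v2|^2 * ... * |v3|^2
= 1 * 3 * 6
Running product: 1, 3, 18
N(V) = 18


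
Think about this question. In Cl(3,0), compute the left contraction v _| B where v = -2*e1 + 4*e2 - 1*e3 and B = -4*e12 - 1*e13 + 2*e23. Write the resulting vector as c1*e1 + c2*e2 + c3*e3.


Left contraction v _| B = <vB>_1 (grade-1 part of the geometric product vB).
Using e1_|e12 = e2, e2_|e12 = -e1, e1_|e13 = e3, e3_|e13 = -e1, e2_|e23 = e3, e3_|e23 = -e2:
e1 coeff: -v2*b12 - v3*b13 = -(4)*(-4) - (-1)*(-1) = 15
e2 coeff: v1*b12 - v3*b23 = (-2)*(-4) - (-1)*(2) = 10
e3 coeff: v1*b13 + v2*b23 = (-2)*(-1) + (4)*(2) = 10
v _| B = 15*e1 + 10*e2 + 10*e3


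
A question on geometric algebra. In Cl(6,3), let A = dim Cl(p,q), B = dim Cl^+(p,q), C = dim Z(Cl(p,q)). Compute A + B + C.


n = 6 + 3 = 9
Total dim = 2^9 = 512
Even subalgebra dim = 2^8 = 256
n is odd, so center dim = 2
Sum = 512 + 256 + 2 = 770


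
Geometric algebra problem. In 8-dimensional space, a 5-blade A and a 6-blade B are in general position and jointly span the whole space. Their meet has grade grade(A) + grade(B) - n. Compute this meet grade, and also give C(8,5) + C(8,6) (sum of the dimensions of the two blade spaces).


Meet grade = grade(A) + grade(B) - n
= 5 + 6 - 8 = 3
C(8,5) = 56
C(8,6) = 28
dim_A + dim_B = 56 + 28 = 84


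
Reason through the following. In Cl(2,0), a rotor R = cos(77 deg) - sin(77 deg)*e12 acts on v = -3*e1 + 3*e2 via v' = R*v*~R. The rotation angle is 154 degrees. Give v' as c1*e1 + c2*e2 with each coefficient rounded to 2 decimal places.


Rotor R = cos(77deg) - sin(77deg)*e12
Rotation angle theta = 2 * 77 = 154 degrees
v' = R*v*~R rotates v by theta.
cos(154deg) = -0.8988, sin(154deg) = 0.4384
v'_1 = -3*cos(154deg) - 3*sin(154deg)
= -3*(-0.8988) - 3*0.4384
= 1.38
v'_2 = -3*sin(154deg) + 3*cos(154deg)
= -3*0.4384 + 3*(-0.8988)
= -4.01
v' = 1.38*e1 - 4.01*e2


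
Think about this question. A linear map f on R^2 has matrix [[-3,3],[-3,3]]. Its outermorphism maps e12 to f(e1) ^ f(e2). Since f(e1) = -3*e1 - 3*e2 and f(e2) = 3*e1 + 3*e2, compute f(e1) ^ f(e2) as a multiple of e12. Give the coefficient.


The outermorphism of a linear map f sends e1^e2 to f(e1)^f(e2).
f(e1) = -3*e1 - 3*e2
f(e2) = 3*e1 + 3*e2
f(e1) ^ f(e2) = (-3*e1 - 3*e2) ^ (3*e1 + 3*e2)
= (-3)*3*e12 + (-3)*3*e21
= (-9 - (-9))*e12
= 0*e12
Coefficient = 0


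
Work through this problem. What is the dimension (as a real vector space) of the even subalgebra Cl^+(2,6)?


Even subalgebra dimension = 2^(n-1)
n = 2 + 6 = 8
2^(8 - 1) = 2^7 = 128
Verification: sum of C(8,k) for even k = 1 + 28 + 70 + 28 + 1 = 128
Result = 128


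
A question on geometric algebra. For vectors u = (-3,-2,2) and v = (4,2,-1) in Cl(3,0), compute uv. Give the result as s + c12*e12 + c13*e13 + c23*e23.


In Cl(3,0): e_i^2 = 1, e_ie_j = -e_je_i for i != j.
Scalar part = u . v = (-3)*4 + (-2)*2 + 2*(-1)
= -12 + (-4) + (-2) = -18
e12 coeff = (-3)*2 - (-2)*4 = -6 - (-8) = 2
e13 coeff = (-3)*(-1) - 2*4 = 3 - 8 = -5
e23 coeff = (-2)*(-1) - 2*2 = 2 - 4 = -2
uv = -18 + 2*e12 - 5*e13 - 2*e23


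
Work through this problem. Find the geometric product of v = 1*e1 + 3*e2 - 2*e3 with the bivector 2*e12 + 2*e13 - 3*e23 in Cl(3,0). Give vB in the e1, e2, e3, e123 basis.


vB has grade-1 (vector) and grade-3 (trivector) parts: vB = (v _| B) + (v ^ B).
Vector part <vB>_1:
  e1: -v2*b12 - v3*b13 = -(3)*(2) - (-2)*(2) = -2
  e2: v1*b12 - v3*b23 = (1)*(2) - (-2)*(-3) = -4
  e3: v1*b13 + v2*b23 = (1)*(2) + (3)*(-3) = -7
Trivector part <vB>_3:
  e123: v1*b23 - v2*b13 + v3*b12 = (1)*(-3) - (3)*(2) + (-2)*(2) = -13
vB = -2*e1 - 4*e2 - 7*e3 - 13*e123


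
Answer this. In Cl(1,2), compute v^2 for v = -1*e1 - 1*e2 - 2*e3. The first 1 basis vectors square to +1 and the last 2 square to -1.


v^2 = sum of c_i^2 * e_i^2
Positive signature terms (e_i^2 = +1): (-1)^2 = 1
Negative signature terms (e_j^2 = -1): (-1)^2 + (-2)^2 = 5
v^2 = 1 - 5 = -4


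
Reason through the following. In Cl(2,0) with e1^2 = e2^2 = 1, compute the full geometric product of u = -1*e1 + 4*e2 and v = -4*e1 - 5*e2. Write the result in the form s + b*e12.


Expand: (-1*e1 + 4*e2)(-4*e1 - 5*e2)
= (-1)*(-4)*e1e1 + (-1)*(-5)*e1e2 + 4*(-4)*e2e1 + 4*(-5)*e2e2
Using e1^2 = e2^2 = 1, e2e1 = -e1e2:
Scalar part s = (-1)*(-4) + 4*(-5) = 4 + (-20) = -16
Bivector part b = (-1)*(-5) - 4*(-4) = 5 - (-16) = 21
uv = -16 + 21*e12


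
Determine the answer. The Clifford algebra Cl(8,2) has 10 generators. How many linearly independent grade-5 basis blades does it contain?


Number of grade-k basis blades in Cl(p,q) with n = p + q is C(n, k).
n = 8 + 2 = 10
C(10, 5) = 10! / (5! * 5!)
= 3628800 / (120 * 120)
= 252


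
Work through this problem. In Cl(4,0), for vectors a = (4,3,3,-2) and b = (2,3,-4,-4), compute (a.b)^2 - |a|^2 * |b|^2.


a . b = 4*2 + 3*3 + 3*(-4) + (-2)*(-4)
= 8 + 9 + (-12) + 8 = 13
|a|^2 = 4^2 + 3^2 + 3^2 + (-2)^2 = 38
|b|^2 = 2^2 + 3^2 + (-4)^2 + (-4)^2 = 45
(a.b)^2 = 13^2 = 169
|a|^2 * |b|^2 = 38 * 45 = 1710
Result = 169 - 1710 = -1541


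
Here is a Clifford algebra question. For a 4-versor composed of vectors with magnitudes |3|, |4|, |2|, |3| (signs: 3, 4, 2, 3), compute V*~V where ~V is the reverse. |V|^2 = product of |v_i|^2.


Each vector v_i has |v_i|^2 = s_i^2
Squared scales: 3^2 = 9, 4^2 = 16, 2^2 = 4, 3^2 = 9
|V|^2 = 9 * 16 * 4 * 9
= 5184


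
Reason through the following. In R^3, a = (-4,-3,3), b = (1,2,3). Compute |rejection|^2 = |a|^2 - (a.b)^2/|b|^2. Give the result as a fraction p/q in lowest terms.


|a|^2 = (-4)^2 + (-3)^2 + 3^2 = 34
|b|^2 = 1^2 + 2^2 + 3^2 = 14
a . b = (-4)*1 + (-3)*2 + 3*3 = -1
(a.b)^2 = (-1)^2 = 1
|rej|^2 = 34 - 1/14
= (476 - 1)/14
= 475/14
In lowest terms: 475/14


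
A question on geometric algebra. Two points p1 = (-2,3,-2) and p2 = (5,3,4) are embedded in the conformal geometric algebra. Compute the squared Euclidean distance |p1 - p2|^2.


p1 - p2 = (-7, 0, -6)
|p1 - p2|^2 = (-7)^2 + 0^2 + (-6)^2
= 49 + 0 + 36
= 85


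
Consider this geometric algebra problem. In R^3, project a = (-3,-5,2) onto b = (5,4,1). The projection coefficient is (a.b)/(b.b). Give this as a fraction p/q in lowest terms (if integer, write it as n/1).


Projection coefficient = (a . b) / (b . b)
a . b = (-3)*5 + (-5)*4 + 2*1
= -15 + (-20) + 2 = -33
b . b = 5^2 + 4^2 + 1^2
= 25 + 16 + 1 = 42
Coefficient = -33/42
In lowest terms: -11/14


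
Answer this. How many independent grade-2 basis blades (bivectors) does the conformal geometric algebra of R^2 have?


The conformal model of R^2 uses Cl(3,1) with m = 2 + 2 = 4 generators.
Number of grade-2 blades = C(m, 2) = C(4, 2)
= 4*3/2 = 6


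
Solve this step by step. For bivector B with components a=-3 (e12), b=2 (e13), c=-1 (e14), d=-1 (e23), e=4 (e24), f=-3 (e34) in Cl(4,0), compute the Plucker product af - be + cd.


Plucker relation: af - be + cd
a*f = (-3)*(-3) = 9
b*e = 2*4 = 8
c*d = (-1)*(-1) = 1
af - be + cd = 9 - 8 + 1
= 2


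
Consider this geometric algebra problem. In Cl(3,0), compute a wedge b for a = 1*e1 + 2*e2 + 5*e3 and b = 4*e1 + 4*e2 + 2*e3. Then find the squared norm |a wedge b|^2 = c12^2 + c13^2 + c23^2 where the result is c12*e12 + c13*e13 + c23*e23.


a wedge b = (a1*b2 - a2*b1)*e12 + (a1*b3 - a3*b1)*e13 + (a2*b3 - a3*b2)*e23
e12 coeff: 1*4 - 2*4 = 4 - 8 = -4
e13 coeff: 1*2 - 5*4 = 2 - 20 = -18
e23 coeff: 2*2 - 5*4 = 4 - 20 = -16
|a wedge b|^2 = (-4)^2 + (-18)^2 + (-16)^2
= 16 + 324 + 256
= 596


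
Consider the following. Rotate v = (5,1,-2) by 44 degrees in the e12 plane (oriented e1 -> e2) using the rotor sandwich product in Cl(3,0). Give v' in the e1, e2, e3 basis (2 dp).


Rotor R = cos(22deg) - sin(22deg)*e12
Rotation angle theta = 2 * 22 = 44 degrees in the e12 plane (e1 -> e2).
The component perpendicular to the plane (e3) is invariant: v'_3 = v3 = -2.00
cos(44deg) = 0.7193, sin(44deg) = 0.6947
v'_1 = v1*cos(theta) - v2*sin(theta) = 5*0.7193 - 1*0.6947 = 2.90
v'_2 = v1*sin(theta) + v2*cos(theta) = 5*0.6947 + 1*0.7193 = 4.19
v' = 2.90*e1 + 4.19*e2 - 2.00*e3


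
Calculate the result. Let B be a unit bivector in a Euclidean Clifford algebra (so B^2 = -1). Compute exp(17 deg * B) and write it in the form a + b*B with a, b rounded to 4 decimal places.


For a unit bivector B with B^2 = -1, the exponential series gives
e^(theta*B) = cos(theta) + sin(theta)*B (the GA analogue of Euler's formula).
theta = 17 degrees = 0.296706 rad
cos(17 deg) = 0.9563
sin(17 deg) = 0.2924
exp(theta*B) = 0.9563 + 0.2924*B


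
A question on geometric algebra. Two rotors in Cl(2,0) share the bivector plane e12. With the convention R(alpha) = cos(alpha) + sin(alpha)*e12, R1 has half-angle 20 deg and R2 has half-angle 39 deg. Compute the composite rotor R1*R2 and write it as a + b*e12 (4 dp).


Same-plane rotors commute and their half-angles add:
R1*R2 = cos(a1 + a2) + sin(a1 + a2)*e12.
a1 + a2 = 20 + 39 = 59 deg
cos(59 deg) = 0.5150
sin(59 deg) = 0.8572
R1*R2 = 0.5150 + 0.8572*e12


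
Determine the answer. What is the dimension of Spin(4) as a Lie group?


Spin(n) double-covers SO(n); both have Lie algebra so(n) of dimension n(n-1)/2.
n = 4
n(n-1) = 4 * 3 = 12
dim Spin(4) = 12/2 = 6


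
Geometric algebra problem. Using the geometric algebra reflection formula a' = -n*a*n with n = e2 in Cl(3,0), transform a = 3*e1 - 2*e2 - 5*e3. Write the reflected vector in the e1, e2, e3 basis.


Reflection formula: a' = -n*a*n, with n = e2 (unit vector, n^2 = 1).
For reflection through hyperplane perp to e2:
The component along e2 flips sign, others stay.
a = (3, -2, -5)
a' = (3, 2, -5)
a' = 3*e1 + 2*e2 - 5*e3


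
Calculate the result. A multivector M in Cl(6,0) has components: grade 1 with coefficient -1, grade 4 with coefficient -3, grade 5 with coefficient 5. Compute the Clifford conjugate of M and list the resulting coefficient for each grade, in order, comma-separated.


Clifford conjugate sign for grade k: (-1)^(k(k+1)/2)
Grade 1: (-1)^(1*2/2) = (-1)^1 = -1, coeff -1 -> 1
Grade 4: (-1)^(4*5/2) = (-1)^10 = 1, coeff -3 -> -3
Grade 5: (-1)^(5*6/2) = (-1)^15 = -1, coeff 5 -> -5
Conjugated coefficients: 1, -3, -5


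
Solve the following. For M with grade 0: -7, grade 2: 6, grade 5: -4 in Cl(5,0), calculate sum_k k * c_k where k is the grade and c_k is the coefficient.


Grade-weighted sum = sum of grade_k * coefficient_k
0*(-7) = 0
2*6 = 12
5*(-4) = -20
Total = 0 + 12 + (-20) = -8


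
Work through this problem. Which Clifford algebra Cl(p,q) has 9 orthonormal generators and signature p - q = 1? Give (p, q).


We need p + q = 9 and p - q = 1.
Adding: 2p = 9 + 1 = 10, so p = 5.
Then q = 9 - 5 = 4.
(p, q) = (5, 4)


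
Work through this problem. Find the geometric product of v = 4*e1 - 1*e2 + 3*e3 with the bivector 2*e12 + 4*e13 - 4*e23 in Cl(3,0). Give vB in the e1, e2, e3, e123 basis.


vB has grade-1 (vector) and grade-3 (trivector) parts: vB = (v _| B) + (v ^ B).
Vector part <vB>_1:
  e1: -v2*b12 - v3*b13 = -(-1)*(2) - (3)*(4) = -10
  e2: v1*b12 - v3*b23 = (4)*(2) - (3)*(-4) = 20
  e3: v1*b13 + v2*b23 = (4)*(4) + (-1)*(-4) = 20
Trivector part <vB>_3:
  e123: v1*b23 - v2*b13 + v3*b12 = (4)*(-4) - (-1)*(4) + (3)*(2) = -6
vB = -10*e1 + 20*e2 + 20*e3 - 6*e123


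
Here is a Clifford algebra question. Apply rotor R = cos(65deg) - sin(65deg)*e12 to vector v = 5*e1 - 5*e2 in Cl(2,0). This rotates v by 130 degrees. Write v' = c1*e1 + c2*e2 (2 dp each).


Rotor R = cos(65deg) - sin(65deg)*e12
Rotation angle theta = 2 * 65 = 130 degrees
v' = R*v*~R rotates v by theta.
cos(130deg) = -0.6428, sin(130deg) = 0.7660
v'_1 = 5*cos(130deg) - (-5)*sin(130deg)
= 5*(-0.6428) - (-5)*0.7660
= 0.62
v'_2 = 5*sin(130deg) + (-5)*cos(130deg)
= 5*0.7660 + (-5)*(-0.6428)
= 7.04
v' = 0.62*e1 + 7.04*e2


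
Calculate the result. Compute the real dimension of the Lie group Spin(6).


Spin(n) double-covers SO(n); both have Lie algebra so(n) of dimension n(n-1)/2.
n = 6
n(n-1) = 6 * 5 = 30
dim Spin(6) = 30/2 = 15


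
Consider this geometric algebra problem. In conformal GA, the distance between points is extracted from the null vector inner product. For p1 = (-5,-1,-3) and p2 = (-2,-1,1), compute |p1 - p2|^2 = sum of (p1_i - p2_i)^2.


p1 - p2 = (-3, 0, -4)
|p1 - p2|^2 = (-3)^2 + 0^2 + (-4)^2
= 9 + 0 + 16
= 25


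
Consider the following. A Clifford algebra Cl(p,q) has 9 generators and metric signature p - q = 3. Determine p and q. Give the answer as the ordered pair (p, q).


We need p + q = 9 and p - q = 3.
Adding: 2p = 9 + 3 = 12, so p = 6.
Then q = 9 - 6 = 3.
(p, q) = (6, 3)


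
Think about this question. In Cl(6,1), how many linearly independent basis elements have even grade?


Even subalgebra dimension = 2^(n-1)
n = 6 + 1 = 7
2^(7 - 1) = 2^6 = 64
Verification: sum of C(7,k) for even k = 1 + 21 + 35 + 7 = 64
Result = 64


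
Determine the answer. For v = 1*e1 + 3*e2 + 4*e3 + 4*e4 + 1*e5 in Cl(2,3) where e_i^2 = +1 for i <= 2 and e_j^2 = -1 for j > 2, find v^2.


v^2 = sum of c_i^2 * e_i^2
Positive signature terms (e_i^2 = +1): 1^2 + 3^2 = 10
Negative signature terms (e_j^2 = -1): 4^2 + 4^2 + 1^2 = 33
v^2 = 10 - 33 = -23


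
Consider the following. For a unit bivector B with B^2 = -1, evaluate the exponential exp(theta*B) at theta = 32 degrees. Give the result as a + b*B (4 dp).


For a unit bivector B with B^2 = -1, the exponential series gives
e^(theta*B) = cos(theta) + sin(theta)*B (the GA analogue of Euler's formula).
theta = 32 degrees = 0.558505 rad
cos(32 deg) = 0.8480
sin(32 deg) = 0.5299
exp(theta*B) = 0.8480 + 0.5299*B


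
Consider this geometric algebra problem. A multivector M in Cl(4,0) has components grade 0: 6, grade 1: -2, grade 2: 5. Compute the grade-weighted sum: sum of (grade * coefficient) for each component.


Grade-weighted sum = sum of grade_k * coefficient_k
0*6 = 0
1*(-2) = -2
2*5 = 10
Total = 0 + (-2) + 10 = 8


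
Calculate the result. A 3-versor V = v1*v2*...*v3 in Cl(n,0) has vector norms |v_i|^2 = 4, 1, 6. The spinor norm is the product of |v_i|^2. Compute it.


Spinor norm N(V) = |v1|^2 * |v2|^2 * ... * |v3|^2
= 4 * 1 * 6
Running product: 4, 4, 24
N(V) = 24


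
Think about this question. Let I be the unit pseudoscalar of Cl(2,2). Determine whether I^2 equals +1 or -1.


The pseudoscalar I = e1...e_n (product of all n generators) of Cl(p,q) satisfies I^2 = (-1)^(q + n(n-1)/2).
p = 2, q = 2, n = p + q = 4
n(n-1)/2 = 4 * 3 / 2 = 6
Exponent = q + n(n-1)/2 = 2 + 6 = 8
I^2 = (-1)^8 = +1


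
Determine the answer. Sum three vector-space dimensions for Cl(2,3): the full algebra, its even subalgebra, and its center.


n = 2 + 3 = 5
Total dim = 2^5 = 32
Even subalgebra dim = 2^4 = 16
n is odd, so center dim = 2
Sum = 32 + 16 + 2 = 50


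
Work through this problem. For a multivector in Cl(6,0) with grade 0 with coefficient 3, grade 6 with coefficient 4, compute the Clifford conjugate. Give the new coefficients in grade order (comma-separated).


Clifford conjugate sign for grade k: (-1)^(k(k+1)/2)
Grade 0: (-1)^(0*1/2) = (-1)^0 = 1, coeff 3 -> 3
Grade 6: (-1)^(6*7/2) = (-1)^21 = -1, coeff 4 -> -4
Conjugated coefficients: 3, -4


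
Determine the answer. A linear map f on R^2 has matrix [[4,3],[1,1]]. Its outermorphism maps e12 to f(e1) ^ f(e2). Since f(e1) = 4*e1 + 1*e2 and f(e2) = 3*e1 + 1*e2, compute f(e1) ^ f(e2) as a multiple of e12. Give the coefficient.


The outermorphism of a linear map f sends e1^e2 to f(e1)^f(e2).
f(e1) = 4*e1 + 1*e2
f(e2) = 3*e1 + 1*e2
f(e1) ^ f(e2) = (4*e1 + 1*e2) ^ (3*e1 + 1*e2)
= 4*1*e12 + 1*3*e21
= (4 - 3)*e12
= 1*e12
Coefficient = 1


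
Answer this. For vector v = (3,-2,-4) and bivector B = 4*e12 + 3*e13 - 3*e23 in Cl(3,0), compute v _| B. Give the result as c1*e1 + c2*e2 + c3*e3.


Left contraction v _| B = <vB>_1 (grade-1 part of the geometric product vB).
Using e1_|e12 = e2, e2_|e12 = -e1, e1_|e13 = e3, e3_|e13 = -e1, e2_|e23 = e3, e3_|e23 = -e2:
e1 coeff: -v2*b12 - v3*b13 = -(-2)*(4) - (-4)*(3) = 20
e2 coeff: v1*b12 - v3*b23 = (3)*(4) - (-4)*(-3) = 0
e3 coeff: v1*b13 + v2*b23 = (3)*(3) + (-2)*(-3) = 15
v _| B = 20*e1 + 0*e2 + 15*e3


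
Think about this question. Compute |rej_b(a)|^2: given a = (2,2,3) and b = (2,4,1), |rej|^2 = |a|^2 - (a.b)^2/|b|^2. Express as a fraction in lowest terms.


|a|^2 = 2^2 + 2^2 + 3^2 = 17
|b|^2 = 2^2 + 4^2 + 1^2 = 21
a . b = 2*2 + 2*4 + 3*1 = 15
(a.b)^2 = 15^2 = 225
|rej|^2 = 17 - 225/21
= (357 - 225)/21
= 132/21
In lowest terms: 44/7


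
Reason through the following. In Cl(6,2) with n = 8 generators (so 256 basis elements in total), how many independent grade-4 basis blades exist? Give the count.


Number of grade-k basis blades in Cl(p,q) with n = p + q is C(n, k).
n = 6 + 2 = 8
C(8, 4) = 8! / (4! * 4!)
= 40320 / (24 * 24)
= 70


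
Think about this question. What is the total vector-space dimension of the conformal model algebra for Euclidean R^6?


The conformal model of R^6 uses Cl(7,1): the 6 Euclidean generators plus two extra orthogonal generators e+ (e+^2 = +1) and e- (e-^2 = -1), from which the null vectors e0, einf are built.
Number of generators m = 6 + 2 = 8.
dim Cl(p,q) = 2^m = 2^8 = 256


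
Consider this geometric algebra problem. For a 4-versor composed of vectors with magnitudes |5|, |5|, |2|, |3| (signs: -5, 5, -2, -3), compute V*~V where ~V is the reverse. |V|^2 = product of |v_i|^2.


Each vector v_i has |v_i|^2 = s_i^2
Squared scales: (-5)^2 = 25, 5^2 = 25, (-2)^2 = 4, (-3)^2 = 9
|V|^2 = 25 * 25 * 4 * 9
= 22500


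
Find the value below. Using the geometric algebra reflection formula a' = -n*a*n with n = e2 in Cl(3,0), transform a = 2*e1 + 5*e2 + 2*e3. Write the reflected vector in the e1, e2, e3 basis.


Reflection formula: a' = -n*a*n, with n = e2 (unit vector, n^2 = 1).
For reflection through hyperplane perp to e2:
The component along e2 flips sign, others stay.
a = (2, 5, 2)
a' = (2, -5, 2)
a' = 2*e1 - 5*e2 + 2*e3


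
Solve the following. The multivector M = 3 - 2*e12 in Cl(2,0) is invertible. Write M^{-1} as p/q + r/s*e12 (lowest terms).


M = 3 - 2*e12, where e12^2 = -1.
Since M commutes with its reverse ~M = a - b*e12, M * ~M = a^2 - b^2*e12^2 = a^2 + b^2.
So M^{-1} = ~M / (a^2 + b^2) = (a - b*e12)/(a^2 + b^2).
a^2 + b^2 = 9 + 4 = 13
Scalar part = 3/13 = 3/13
Bivector coeff = 2/13 = 2/13
M^{-1} = 3/13 + 2/13*e12


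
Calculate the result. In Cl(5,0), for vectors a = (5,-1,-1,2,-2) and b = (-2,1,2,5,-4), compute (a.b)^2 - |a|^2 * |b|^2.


a . b = 5*(-2) + (-1)*1 + (-1)*2 + 2*5 + (-2)*(-4)
= -10 + (-1) + (-2) + 10 + 8 = 5
|a|^2 = 5^2 + (-1)^2 + (-1)^2 + 2^2 + (-2)^2 = 35
|b|^2 = (-2)^2 + 1^2 + 2^2 + 5^2 + (-4)^2 = 50
(a.b)^2 = 5^2 = 25
|a|^2 * |b|^2 = 35 * 50 = 1750
Result = 25 - 1750 = -1725


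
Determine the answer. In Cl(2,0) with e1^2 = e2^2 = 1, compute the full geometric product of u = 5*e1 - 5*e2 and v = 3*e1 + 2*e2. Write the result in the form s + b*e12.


Expand: (5*e1 - 5*e2)(3*e1 + 2*e2)
= 5*3*e1e1 + 5*2*e1e2 + (-5)*3*e2e1 + (-5)*2*e2e2
Using e1^2 = e2^2 = 1, e2e1 = -e1e2:
Scalar part s = 5*3 + (-5)*2 = 15 + (-10) = 5
Bivector part b = 5*2 - (-5)*3 = 10 - (-15) = 25
uv = 5 + 25*e12


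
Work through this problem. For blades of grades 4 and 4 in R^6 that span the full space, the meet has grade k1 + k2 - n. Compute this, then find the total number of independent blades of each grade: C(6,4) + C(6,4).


Meet grade = grade(A) + grade(B) - n
= 4 + 4 - 6 = 2
C(6,4) = 15
C(6,4) = 15
dim_A + dim_B = 15 + 15 = 30


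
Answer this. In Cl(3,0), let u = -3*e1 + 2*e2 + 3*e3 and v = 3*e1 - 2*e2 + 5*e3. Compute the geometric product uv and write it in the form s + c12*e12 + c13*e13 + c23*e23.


In Cl(3,0): e_i^2 = 1, e_ie_j = -e_je_i for i != j.
Scalar part = u . v = (-3)*3 + 2*(-2) + 3*5
= -9 + (-4) + 15 = 2
e12 coeff = (-3)*(-2) - 2*3 = 6 - 6 = 0
e13 coeff = (-3)*5 - 3*3 = -15 - 9 = -24
e23 coeff = 2*5 - 3*(-2) = 10 - (-6) = 16
uv = 2 + 0*e12 - 24*e13 + 16*e23


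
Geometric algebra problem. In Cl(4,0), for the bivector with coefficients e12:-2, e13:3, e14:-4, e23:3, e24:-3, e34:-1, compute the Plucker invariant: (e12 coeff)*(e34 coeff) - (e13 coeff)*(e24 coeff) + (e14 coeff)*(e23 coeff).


Plucker relation: af - be + cd
a*f = (-2)*(-1) = 2
b*e = 3*(-3) = -9
c*d = (-4)*3 = -12
af - be + cd = 2 - (-9) + (-12)
= -1


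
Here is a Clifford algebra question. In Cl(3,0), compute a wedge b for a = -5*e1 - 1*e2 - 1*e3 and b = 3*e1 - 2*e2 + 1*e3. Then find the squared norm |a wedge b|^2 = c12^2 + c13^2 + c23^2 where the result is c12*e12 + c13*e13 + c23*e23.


a wedge b = (a1*b2 - a2*b1)*e12 + (a1*b3 - a3*b1)*e13 + (a2*b3 - a3*b2)*e23
e12 coeff: (-5)*(-2) - (-1)*3 = 10 - (-3) = 13
e13 coeff: (-5)*1 - (-1)*3 = -5 - (-3) = -2
e23 coeff: (-1)*1 - (-1)*(-2) = -1 - 2 = -3
|a wedge b|^2 = 13^2 + (-2)^2 + (-3)^2
= 169 + 4 + 9
= 182


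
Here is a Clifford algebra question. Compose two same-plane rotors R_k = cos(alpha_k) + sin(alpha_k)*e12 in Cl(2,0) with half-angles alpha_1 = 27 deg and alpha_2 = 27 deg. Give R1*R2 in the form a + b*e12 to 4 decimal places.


Same-plane rotors commute and their half-angles add:
R1*R2 = cos(a1 + a2) + sin(a1 + a2)*e12.
a1 + a2 = 27 + 27 = 54 deg
cos(54 deg) = 0.5878
sin(54 deg) = 0.8090
R1*R2 = 0.5878 + 0.8090*e12
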